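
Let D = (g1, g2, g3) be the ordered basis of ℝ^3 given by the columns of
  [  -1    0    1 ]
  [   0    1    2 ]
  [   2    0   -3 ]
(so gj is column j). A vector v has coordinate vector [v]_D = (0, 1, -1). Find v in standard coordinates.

(-1, -1, 3)

The coordinates say v = 0·g1 + g2 - g3; adding the scaled basis vectors gives (-1, -1, 3).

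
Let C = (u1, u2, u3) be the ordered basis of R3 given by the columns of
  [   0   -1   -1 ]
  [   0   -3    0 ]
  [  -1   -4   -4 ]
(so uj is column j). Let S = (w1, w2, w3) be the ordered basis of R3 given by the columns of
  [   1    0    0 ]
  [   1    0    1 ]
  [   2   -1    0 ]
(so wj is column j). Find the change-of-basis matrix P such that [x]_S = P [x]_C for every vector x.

[[0, -1, -1], [1, 2, 2], [0, -2, 1]]

Column j of P is [uj]_S, since P maps C-coordinates to S-coordinates.
Expressing u1 in S: u1 = 0·w1 + w2 + 0·w3, so column 1 of P is <0, 1, 0>.
Doing the same for each uj gives P = [[0, -1, -1], [1, 2, 2], [0, -2, 1]].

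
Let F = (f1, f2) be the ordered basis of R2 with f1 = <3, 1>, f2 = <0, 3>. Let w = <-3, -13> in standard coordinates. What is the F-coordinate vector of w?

<-1, -4>

Write w = c_1 f1 + c_2 f2 and solve for the c_i.
System: 3c_1 + 0c_2 = -3, c_1 + 3c_2 = -13; solving gives c_1 = -1, c_2 = -4.
Check: -f1 - 4f2 = <-3, -13>.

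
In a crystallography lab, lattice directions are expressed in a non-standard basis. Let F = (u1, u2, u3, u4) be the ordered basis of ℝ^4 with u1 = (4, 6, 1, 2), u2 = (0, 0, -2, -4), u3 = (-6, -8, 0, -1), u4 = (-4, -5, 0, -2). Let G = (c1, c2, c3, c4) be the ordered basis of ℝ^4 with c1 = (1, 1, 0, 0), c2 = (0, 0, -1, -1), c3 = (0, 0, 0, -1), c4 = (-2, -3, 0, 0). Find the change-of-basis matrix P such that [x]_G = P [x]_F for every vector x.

[[0, 0, -2, -2], [-1, 2, 0, 0], [-1, 2, 1, 2], [-2, 0, 2, 1]]

Let M have columns uj and N have columns cj. Then for every x, N [x]_G = x = M [x]_F, so P = N^(-1) M.
Since det N = -1, N^(-1) has integer entries; multiplying gives P = [[0, 0, -2, -2], [-1, 2, 0, 0], [-1, 2, 1, 2], [-2, 0, 2, 1]].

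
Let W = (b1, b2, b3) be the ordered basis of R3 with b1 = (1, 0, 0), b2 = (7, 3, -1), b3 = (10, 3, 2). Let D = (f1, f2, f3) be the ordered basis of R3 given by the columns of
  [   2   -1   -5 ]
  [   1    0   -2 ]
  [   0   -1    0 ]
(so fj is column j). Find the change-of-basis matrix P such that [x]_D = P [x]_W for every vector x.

Take x = bj: its W-coordinates are the j-th standard unit vector, so P e_j — column j of P — equals [bj]_D.
b1 = -2f1 + 0·f2 - f3, giving column 1 = (-2, 0, -1); repeating for each j gives P = [[-2, -1, -1], [0, 1, -2], [-1, -2, -2]].

[[-2, -1, -1], [0, 1, -2], [-1, -2, -2]]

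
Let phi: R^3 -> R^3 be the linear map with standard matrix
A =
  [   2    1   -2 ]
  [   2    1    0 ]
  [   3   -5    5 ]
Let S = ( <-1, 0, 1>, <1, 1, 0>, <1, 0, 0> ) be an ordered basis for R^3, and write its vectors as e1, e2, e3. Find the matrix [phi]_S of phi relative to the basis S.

Let P have columns e1, ..., e3. Then [phi]_S = P^(-1) A P.
Here det P = -1, so P^(-1) is integer; computing A P first and then P^(-1)(A P) gives [[2, -2, 3], [-2, 3, 2], [0, -2, 3]].

[[2, -2, 3], [-2, 3, 2], [0, -2, 3]]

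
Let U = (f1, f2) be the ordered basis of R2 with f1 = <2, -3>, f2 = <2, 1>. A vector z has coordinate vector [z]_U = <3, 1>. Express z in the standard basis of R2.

The coordinates say z = 3f1 + f2; adding the scaled basis vectors gives <8, -8>.

<8, -8>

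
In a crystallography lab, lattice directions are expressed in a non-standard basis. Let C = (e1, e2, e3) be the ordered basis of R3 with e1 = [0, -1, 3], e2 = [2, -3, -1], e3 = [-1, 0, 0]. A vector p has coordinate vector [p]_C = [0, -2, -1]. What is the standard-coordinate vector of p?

By definition p = 0·e1 - 2e2 - e3.
Summing componentwise gives [-3, 6, 2].

[-3, 6, 2]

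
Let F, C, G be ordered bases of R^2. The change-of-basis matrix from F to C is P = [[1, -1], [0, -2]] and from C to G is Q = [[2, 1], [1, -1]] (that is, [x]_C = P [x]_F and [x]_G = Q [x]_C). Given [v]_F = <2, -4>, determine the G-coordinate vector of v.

First [v]_C = P [v]_F = <6, 8>.
Then [v]_G = Q [v]_C = <20, -2>.

<20, -2>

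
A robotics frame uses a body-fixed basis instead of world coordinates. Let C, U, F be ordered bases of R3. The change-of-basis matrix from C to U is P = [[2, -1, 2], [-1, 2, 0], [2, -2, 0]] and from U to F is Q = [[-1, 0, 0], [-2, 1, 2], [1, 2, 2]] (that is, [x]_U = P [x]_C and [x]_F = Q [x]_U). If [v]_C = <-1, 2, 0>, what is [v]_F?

First [v]_U = P [v]_C = <-4, 5, -6>.
Then [v]_F = Q [v]_U = <4, 1, -6>.

<4, 1, -6>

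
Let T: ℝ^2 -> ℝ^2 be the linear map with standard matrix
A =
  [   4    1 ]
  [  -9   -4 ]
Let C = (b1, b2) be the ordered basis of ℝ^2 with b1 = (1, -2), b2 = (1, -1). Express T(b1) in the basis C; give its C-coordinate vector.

Column 1 of [T]_C is the C-coordinate vector of T(b1).
In standard coordinates T(b1) = A b1 = (2, -1).
Converting to C: (2, -1) = -b1 + 3b2, so the coordinate vector is (-1, 3).

(-1, 3)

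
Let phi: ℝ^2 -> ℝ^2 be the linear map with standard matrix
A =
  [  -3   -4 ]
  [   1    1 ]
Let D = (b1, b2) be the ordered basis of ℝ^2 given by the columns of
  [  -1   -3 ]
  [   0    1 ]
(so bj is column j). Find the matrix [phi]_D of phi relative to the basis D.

Let P have columns b1, b2. Then [phi]_D = P^(-1) A P.
Here det P = -1, so P^(-1) is integer; computing A P first and then P^(-1)(A P) gives [[0, 1], [-1, -2]].

[[0, 1], [-1, -2]]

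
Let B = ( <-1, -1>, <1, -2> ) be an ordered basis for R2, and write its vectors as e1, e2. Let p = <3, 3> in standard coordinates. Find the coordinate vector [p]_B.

<-3, 0>

[p]_B is the unique c with M c = p, where M has columns e1, e2.
System: -c_1 + c_2 = 3, -c_1 - 2c_2 = 3; solving gives c_1 = -3, c_2 = 0.
Check: -3e1 + 0·e2 = <3, 3>.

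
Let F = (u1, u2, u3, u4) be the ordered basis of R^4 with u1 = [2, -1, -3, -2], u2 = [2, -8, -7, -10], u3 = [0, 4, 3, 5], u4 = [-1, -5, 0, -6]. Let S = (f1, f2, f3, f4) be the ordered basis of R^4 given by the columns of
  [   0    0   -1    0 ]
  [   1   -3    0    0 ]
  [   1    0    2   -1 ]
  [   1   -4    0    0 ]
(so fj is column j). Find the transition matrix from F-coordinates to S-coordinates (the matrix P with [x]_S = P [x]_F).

Let M have columns uj and N have columns fj. Then for every x, N [x]_S = x = M [x]_F, so P = N^(-1) M.
Since det N = 1, N^(-1) has integer entries; multiplying gives P = [[2, -2, 1, -2], [1, 2, -1, 1], [-2, -2, 0, 1], [1, 1, -2, 0]].

[[2, -2, 1, -2], [1, 2, -1, 1], [-2, -2, 0, 1], [1, 1, -2, 0]]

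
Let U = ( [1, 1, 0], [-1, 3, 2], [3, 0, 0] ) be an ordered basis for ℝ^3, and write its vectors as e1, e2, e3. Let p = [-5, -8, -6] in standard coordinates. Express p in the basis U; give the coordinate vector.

[p]_U is the unique c with M c = p, where M has columns e1, ..., e3.
Solving this 3x3 system gives c = (1, -3, -3).
Check: e1 - 3e2 - 3e3 = [-5, -8, -6].

[1, -3, -3]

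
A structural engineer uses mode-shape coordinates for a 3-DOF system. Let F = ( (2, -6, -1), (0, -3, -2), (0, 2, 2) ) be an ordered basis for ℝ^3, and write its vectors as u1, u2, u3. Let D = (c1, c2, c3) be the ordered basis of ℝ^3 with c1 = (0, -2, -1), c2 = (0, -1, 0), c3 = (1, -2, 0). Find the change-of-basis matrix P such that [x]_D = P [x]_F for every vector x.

[[1, 2, -2], [0, -1, 2], [2, 0, 0]]

Take x = uj: its F-coordinates are the j-th standard unit vector, so P e_j — column j of P — equals [uj]_D.
u1 = c1 + 0·c2 + 2c3, giving column 1 = (1, 0, 2); repeating for each j gives P = [[1, 2, -2], [0, -1, 2], [2, 0, 0]].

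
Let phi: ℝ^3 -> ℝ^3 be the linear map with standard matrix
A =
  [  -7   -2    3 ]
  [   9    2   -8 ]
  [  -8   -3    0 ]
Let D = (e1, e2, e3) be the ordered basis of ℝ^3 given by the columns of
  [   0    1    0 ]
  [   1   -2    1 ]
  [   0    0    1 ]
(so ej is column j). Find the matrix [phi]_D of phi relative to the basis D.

With P the matrix whose columns are e1, ..., e3, [phi]_D = P^(-1) A P.
Column by column: phi(e1) = A e1 = [-2, 2, -3]; its D-coordinates [1, -2, -3] give column 1.
Continuing for each basis vector yields [phi]_D = [[1, 1, -1], [-2, -3, 1], [-3, -2, -3]].

[[1, 1, -1], [-2, -3, 1], [-3, -2, -3]]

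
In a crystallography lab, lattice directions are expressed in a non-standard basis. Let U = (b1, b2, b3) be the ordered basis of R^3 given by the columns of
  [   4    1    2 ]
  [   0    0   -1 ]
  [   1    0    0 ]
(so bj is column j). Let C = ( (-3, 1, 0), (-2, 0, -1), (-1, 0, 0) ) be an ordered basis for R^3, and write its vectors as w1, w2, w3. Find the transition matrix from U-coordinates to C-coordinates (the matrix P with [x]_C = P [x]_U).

Column j of P is [bj]_C, since P maps U-coordinates to C-coordinates.
Expressing b1 in C: b1 = 0·w1 - w2 - 2w3, so column 1 of P is (0, -1, -2).
Doing the same for each bj gives P = [[0, 0, -1], [-1, 0, 0], [-2, -1, 1]].

[[0, 0, -1], [-1, 0, 0], [-2, -1, 1]]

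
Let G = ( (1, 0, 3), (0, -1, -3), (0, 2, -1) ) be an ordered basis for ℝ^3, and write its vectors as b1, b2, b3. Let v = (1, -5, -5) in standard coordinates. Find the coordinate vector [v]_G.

(1, 3, -1)

We seek scalars with c_1 b1 + ... + c_3 b3 = v; equivalently solve M c = v where the columns of M are b1, ..., b3.
Solving this 3x3 system gives c = (1, 3, -1).
Check: b1 + 3b2 - b3 = (1, -5, -5).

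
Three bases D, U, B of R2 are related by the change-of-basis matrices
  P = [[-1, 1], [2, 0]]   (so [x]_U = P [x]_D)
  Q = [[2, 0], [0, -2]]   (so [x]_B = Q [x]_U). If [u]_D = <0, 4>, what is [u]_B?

Apply P to get U-coordinates <4, 0>, then Q to get B-coordinates.
The result is [u]_B = <8, 0>.

<8, 0>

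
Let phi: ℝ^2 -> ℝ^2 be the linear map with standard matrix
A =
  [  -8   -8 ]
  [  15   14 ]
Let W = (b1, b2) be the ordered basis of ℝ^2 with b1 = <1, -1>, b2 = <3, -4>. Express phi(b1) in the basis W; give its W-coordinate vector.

<3, -1>

Column 1 of [phi]_W is the W-coordinate vector of phi(b1).
In standard coordinates phi(b1) = A b1 = <0, 1>.
Converting to W: <0, 1> = 3b1 - b2, so the coordinate vector is <3, -1>.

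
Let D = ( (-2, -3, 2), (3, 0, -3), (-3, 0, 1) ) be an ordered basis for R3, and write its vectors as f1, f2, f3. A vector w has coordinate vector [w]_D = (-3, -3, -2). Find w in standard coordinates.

The coordinates say w = -3f1 - 3f2 - 2f3; adding the scaled basis vectors gives (3, 9, 1).

(3, 9, 1)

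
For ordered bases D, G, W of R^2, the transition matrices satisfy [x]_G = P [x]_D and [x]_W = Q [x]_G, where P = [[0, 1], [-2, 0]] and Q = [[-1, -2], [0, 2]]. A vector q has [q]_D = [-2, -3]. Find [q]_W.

Composing the changes, [q]_W = Q P [q]_D.
Q P = [[4, -1], [-4, 0]]; applying this to [-2, -3] gives [-5, 8].

[-5, 8]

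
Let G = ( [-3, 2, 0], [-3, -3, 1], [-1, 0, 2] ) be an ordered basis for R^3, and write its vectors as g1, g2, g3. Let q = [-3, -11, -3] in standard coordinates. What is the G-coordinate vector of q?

[q]_G is the unique c with M c = q, where M has columns g1, ..., g3.
Solving this 3x3 system gives c = (-1, 3, -3).
Check: -g1 + 3g2 - 3g3 = [-3, -11, -3].

[-1, 3, -3]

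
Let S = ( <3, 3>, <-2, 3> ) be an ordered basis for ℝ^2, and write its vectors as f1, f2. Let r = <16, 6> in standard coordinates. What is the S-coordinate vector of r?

<4, -2>

[r]_S is the unique c with M c = r, where M has columns f1, f2.
System: 3c_1 - 2c_2 = 16, 3c_1 + 3c_2 = 6; solving gives c_1 = 4, c_2 = -2.
Check: 4f1 - 2f2 = <16, 6>.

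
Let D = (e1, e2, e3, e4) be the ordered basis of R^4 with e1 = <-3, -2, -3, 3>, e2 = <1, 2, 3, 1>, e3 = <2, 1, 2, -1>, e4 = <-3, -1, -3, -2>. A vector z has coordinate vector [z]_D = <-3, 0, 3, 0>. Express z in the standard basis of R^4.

<15, 9, 15, -12>

z = M [z]_D, where M has columns e1, ..., e4.
Carrying out the matrix-vector product, z = <15, 9, 15, -12>.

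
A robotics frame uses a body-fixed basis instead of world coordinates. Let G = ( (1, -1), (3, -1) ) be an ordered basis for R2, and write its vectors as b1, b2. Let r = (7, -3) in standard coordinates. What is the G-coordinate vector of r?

(1, 2)

Write r = c_1 b1 + c_2 b2 and solve for the c_i.
System: c_1 + 3c_2 = 7, -c_1 - c_2 = -3; solving gives c_1 = 1, c_2 = 2.
Check: b1 + 2b2 = (7, -3).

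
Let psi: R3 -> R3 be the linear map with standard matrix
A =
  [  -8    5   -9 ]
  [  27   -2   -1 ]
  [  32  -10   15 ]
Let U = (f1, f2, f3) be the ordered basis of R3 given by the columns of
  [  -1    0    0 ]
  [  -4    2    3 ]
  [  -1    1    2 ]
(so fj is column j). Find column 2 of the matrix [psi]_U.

(-1, 0, -3)

Column 2 of [psi]_U is the U-coordinate vector of psi(f2).
In standard coordinates psi(f2) = A f2 = (1, -5, -5).
Converting to U: (1, -5, -5) = -f1 + 0·f2 - 3f3, so the coordinate vector is (-1, 0, -3).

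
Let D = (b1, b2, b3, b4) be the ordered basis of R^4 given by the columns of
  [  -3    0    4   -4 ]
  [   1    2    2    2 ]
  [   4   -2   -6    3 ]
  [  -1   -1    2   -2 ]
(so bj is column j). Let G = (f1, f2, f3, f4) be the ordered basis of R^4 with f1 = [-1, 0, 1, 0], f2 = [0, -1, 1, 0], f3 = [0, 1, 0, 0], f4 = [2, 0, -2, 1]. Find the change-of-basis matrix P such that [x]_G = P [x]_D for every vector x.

Take x = bj: its D-coordinates are the j-th standard unit vector, so P e_j — column j of P — equals [bj]_G.
b1 = f1 + f2 + 2f3 - f4, giving column 1 = [1, 1, 2, -1]; repeating for each j gives P = [[1, -2, 0, 0], [1, -2, -2, -1], [2, 0, 0, 1], [-1, -1, 2, -2]].

[[1, -2, 0, 0], [1, -2, -2, -1], [2, 0, 0, 1], [-1, -1, 2, -2]]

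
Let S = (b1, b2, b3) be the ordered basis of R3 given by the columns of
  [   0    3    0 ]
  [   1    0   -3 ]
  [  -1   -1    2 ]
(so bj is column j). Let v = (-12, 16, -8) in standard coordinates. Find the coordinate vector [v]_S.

[v]_S is the unique c with M c = v, where M has columns b1, ..., b3.
Solving this 3x3 system gives c = (4, -4, -4).
Check: 4b1 - 4b2 - 4b3 = (-12, 16, -8).

(4, -4, -4)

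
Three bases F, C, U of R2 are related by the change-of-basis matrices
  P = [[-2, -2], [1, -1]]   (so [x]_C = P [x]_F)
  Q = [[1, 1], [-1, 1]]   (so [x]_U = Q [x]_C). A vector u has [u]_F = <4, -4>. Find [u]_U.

Apply P to get C-coordinates <0, 8>, then Q to get U-coordinates.
The result is [u]_U = <8, 8>.

<8, 8>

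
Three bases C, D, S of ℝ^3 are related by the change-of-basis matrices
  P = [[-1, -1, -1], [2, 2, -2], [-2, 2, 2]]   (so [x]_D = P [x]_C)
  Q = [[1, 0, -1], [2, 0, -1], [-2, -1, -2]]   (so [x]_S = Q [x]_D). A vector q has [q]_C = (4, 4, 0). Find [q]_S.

Apply P to get D-coordinates (-8, 16, 0), then Q to get S-coordinates.
The result is [q]_S = (-8, -16, 0).

(-8, -16, 0)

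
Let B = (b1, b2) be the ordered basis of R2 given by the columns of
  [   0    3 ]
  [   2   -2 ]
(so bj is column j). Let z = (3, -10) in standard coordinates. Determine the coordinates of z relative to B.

We seek scalars with c_1 b1 + c_2 b2 = z; equivalently solve M c = z where the columns of M are b1, b2.
System: 0c_1 + 3c_2 = 3, 2c_1 - 2c_2 = -10; solving gives c_1 = -4, c_2 = 1.
Check: -4b1 + b2 = (3, -10).

(-4, 1)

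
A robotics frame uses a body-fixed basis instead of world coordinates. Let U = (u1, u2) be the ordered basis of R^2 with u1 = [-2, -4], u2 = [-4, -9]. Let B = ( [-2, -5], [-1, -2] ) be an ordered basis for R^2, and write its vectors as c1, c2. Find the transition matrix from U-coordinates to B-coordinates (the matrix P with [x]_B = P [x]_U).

Take x = uj: its U-coordinates are the j-th standard unit vector, so P e_j — column j of P — equals [uj]_B.
u1 = 0·c1 + 2c2, giving column 1 = [0, 2]; repeating for each j gives P = [[0, 1], [2, 2]].

[[0, 1], [2, 2]]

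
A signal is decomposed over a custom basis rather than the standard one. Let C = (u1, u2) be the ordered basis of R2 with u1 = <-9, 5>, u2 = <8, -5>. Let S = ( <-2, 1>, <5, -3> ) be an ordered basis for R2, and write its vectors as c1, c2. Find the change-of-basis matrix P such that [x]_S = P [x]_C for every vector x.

[[2, 1], [-1, 2]]

Take x = uj: its C-coordinates are the j-th standard unit vector, so P e_j — column j of P — equals [uj]_S.
u1 = 2c1 - c2, giving column 1 = <2, -1>; repeating for each j gives P = [[2, 1], [-1, 2]].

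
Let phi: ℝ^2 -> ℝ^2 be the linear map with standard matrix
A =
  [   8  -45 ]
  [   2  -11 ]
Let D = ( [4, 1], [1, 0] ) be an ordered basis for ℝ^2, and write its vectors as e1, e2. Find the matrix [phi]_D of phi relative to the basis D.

[[-3, 2], [-1, 0]]

With P the matrix whose columns are e1, e2, [phi]_D = P^(-1) A P.
Column by column: phi(e1) = A e1 = [-13, -3]; its D-coordinates [-3, -1] give column 1.
Continuing for each basis vector yields [phi]_D = [[-3, 2], [-1, 0]].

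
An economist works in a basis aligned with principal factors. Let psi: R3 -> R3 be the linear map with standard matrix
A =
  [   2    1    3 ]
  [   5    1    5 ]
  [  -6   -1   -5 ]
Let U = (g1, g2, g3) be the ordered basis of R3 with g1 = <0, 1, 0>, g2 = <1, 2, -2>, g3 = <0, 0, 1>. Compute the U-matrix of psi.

With P the matrix whose columns are g1, ..., g3, [psi]_U = P^(-1) A P.
Column by column: psi(g1) = A g1 = <1, 1, -1>; its U-coordinates <-1, 1, 1> give column 1.
Continuing for each basis vector yields [psi]_U = [[-1, 1, -1], [1, -2, 3], [1, -2, 1]].

[[-1, 1, -1], [1, -2, 3], [1, -2, 1]]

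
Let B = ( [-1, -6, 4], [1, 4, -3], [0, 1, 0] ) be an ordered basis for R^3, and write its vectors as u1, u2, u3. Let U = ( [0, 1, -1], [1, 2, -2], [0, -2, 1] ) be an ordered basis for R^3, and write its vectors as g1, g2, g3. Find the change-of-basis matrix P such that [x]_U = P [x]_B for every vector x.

[[0, 0, -1], [-1, 1, 0], [2, -1, -1]]

Take x = uj: its B-coordinates are the j-th standard unit vector, so P e_j — column j of P — equals [uj]_U.
u1 = 0·g1 - g2 + 2g3, giving column 1 = [0, -1, 2]; repeating for each j gives P = [[0, 0, -1], [-1, 1, 0], [2, -1, -1]].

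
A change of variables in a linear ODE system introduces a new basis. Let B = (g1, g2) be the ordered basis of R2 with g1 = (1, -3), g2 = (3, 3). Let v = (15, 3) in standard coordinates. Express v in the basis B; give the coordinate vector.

(3, 4)

Write v = c_1 g1 + c_2 g2 and solve for the c_i.
System: c_1 + 3c_2 = 15, -3c_1 + 3c_2 = 3; solving gives c_1 = 3, c_2 = 4.
Check: 3g1 + 4g2 = (15, 3).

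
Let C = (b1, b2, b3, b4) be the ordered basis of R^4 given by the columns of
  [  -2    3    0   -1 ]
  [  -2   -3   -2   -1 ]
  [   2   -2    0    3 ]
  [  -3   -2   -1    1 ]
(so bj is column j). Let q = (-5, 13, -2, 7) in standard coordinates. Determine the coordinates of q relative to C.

[q]_C is the unique c with M c = q, where M has columns b1, ..., b4.
Row-reducing the augmented matrix [M | q] gives c = (-1, -3, 0, -2).
Check: -b1 - 3b2 + 0·b3 - 2b4 = (-5, 13, -2, 7).

(-1, -3, 0, -2)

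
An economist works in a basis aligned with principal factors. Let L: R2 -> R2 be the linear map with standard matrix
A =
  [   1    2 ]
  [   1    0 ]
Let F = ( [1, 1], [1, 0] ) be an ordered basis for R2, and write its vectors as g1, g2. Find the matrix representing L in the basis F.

[[1, 1], [2, 0]]

The j-th column of [L]_F is [L(gj)]_F.
L(g1) = A g1 = [3, 1] = g1 + 2g2, so column 1 is [1, 2].
Repeating for g2 and assembling the columns gives [[1, 1], [2, 0]].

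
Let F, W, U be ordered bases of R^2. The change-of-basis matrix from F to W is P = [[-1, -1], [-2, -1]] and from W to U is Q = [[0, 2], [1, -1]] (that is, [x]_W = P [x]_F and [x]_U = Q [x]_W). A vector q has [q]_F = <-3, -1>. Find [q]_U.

<14, -3>

First [q]_W = P [q]_F = <4, 7>.
Then [q]_U = Q [q]_W = <14, -3>.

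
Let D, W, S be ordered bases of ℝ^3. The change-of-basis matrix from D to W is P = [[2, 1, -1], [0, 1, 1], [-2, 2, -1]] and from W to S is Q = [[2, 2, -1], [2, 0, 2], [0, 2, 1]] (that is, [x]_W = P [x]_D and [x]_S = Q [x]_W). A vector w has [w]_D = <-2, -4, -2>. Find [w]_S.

<-22, -16, -14>

Apply P to get W-coordinates <-6, -6, -2>, then Q to get S-coordinates.
The result is [w]_S = <-22, -16, -14>.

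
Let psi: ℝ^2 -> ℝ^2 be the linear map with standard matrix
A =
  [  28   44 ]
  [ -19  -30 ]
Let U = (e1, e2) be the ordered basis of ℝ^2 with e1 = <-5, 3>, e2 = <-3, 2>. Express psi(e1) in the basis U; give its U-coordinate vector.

Compute psi(e1) = A e1 = <-8, 5> in standard coordinates.
Then write this in U-coordinates: solve for y in y_1 e1 + y_2 e2 = <-8, 5>.
This gives y = <1, 1>, which is column 1 of [psi]_U.

<1, 1>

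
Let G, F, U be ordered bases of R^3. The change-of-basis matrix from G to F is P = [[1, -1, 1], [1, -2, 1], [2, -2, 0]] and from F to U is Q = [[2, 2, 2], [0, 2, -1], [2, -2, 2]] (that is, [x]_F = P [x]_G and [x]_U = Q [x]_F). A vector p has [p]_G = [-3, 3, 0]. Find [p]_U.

Composing the changes, [p]_U = Q P [p]_G.
Q P = [[8, -10, 4], [0, -2, 2], [4, -2, 0]]; applying this to [-3, 3, 0] gives [-54, -6, -18].

[-54, -6, -18]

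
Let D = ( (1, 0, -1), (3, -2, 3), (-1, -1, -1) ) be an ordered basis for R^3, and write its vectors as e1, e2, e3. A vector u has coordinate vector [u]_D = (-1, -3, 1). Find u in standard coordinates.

(-11, 5, -9)

By definition u = -e1 - 3e2 + e3.
Summing componentwise gives (-11, 5, -9).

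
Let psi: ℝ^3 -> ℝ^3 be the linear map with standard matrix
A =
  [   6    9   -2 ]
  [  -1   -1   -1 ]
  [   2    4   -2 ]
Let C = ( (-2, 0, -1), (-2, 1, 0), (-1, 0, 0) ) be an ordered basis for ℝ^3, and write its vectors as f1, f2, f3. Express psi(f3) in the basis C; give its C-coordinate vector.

(2, 1, 0)

Compute psi(f3) = A f3 = (-6, 1, -2) in standard coordinates.
Then write this in C-coordinates: solve for y in y_1 f1 + ... + y_3 f3 = (-6, 1, -2).
This gives y = (2, 1, 0), which is column 3 of [psi]_C.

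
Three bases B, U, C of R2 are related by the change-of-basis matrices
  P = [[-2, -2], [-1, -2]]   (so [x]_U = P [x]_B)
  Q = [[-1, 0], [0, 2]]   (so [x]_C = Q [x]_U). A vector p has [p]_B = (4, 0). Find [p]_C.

Apply P to get U-coordinates (-8, -4), then Q to get C-coordinates.
The result is [p]_C = (8, -8).

(8, -8)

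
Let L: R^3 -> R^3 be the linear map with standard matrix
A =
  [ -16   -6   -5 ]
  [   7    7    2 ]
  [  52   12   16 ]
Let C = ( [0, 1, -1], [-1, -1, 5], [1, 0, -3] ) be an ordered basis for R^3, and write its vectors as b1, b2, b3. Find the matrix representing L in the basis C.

The j-th column of [L]_C is [L(bj)]_C.
L(b1) = A b1 = [-1, 5, -4] = 3b1 - 2b2 - 3b3, so column 1 is [3, -2, -3].
Repeating for b2, b3 and assembling the columns gives [[3, -1, 3], [-2, 3, 2], [-3, 0, 1]].

[[3, -1, 3], [-2, 3, 2], [-3, 0, 1]]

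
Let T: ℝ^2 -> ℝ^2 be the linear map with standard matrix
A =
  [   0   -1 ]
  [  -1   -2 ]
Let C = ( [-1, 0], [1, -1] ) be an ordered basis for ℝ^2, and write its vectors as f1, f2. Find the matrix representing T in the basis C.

[[-1, -2], [-1, -1]]

The j-th column of [T]_C is [T(fj)]_C.
T(f1) = A f1 = [0, 1] = -f1 - f2, so column 1 is [-1, -1].
Repeating for f2 and assembling the columns gives [[-1, -2], [-1, -1]].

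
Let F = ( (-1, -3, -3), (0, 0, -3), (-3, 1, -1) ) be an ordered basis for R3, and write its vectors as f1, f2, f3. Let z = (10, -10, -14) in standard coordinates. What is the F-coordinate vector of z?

We seek scalars with c_1 f1 + ... + c_3 f3 = z; equivalently solve M c = z where the columns of M are f1, ..., f3.
Gaussian elimination on [M | z] yields c = (2, 4, -4).
Check: 2f1 + 4f2 - 4f3 = (10, -10, -14).

(2, 4, -4)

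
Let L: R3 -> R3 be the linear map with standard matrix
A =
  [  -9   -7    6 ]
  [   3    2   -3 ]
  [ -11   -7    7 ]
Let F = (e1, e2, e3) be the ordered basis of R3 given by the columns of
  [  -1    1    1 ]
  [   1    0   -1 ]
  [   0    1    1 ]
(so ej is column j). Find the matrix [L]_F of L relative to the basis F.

[[2, -1, -1], [1, -3, 2], [3, -1, 1]]

With P the matrix whose columns are e1, ..., e3, [L]_F = P^(-1) A P.
Column by column: L(e1) = A e1 = <2, -1, 4>; its F-coordinates <2, 1, 3> give column 1.
Continuing for each basis vector yields [L]_F = [[2, -1, -1], [1, -3, 2], [3, -1, 1]].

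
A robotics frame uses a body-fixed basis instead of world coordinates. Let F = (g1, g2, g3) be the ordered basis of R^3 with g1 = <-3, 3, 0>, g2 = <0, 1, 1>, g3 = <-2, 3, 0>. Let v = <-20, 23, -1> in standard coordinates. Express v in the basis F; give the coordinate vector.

<4, -1, 4>

[v]_F is the unique c with M c = v, where M has columns g1, ..., g3.
Solving this 3x3 system gives c = (4, -1, 4).
Check: 4g1 - g2 + 4g3 = <-20, 23, -1>.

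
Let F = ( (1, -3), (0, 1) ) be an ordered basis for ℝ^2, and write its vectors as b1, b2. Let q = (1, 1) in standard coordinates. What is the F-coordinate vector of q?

[q]_F is the unique c with M c = q, where M has columns b1, b2.
System: c_1 + 0c_2 = 1, -3c_1 + c_2 = 1; solving gives c_1 = 1, c_2 = 4.
Check: b1 + 4b2 = (1, 1).

(1, 4)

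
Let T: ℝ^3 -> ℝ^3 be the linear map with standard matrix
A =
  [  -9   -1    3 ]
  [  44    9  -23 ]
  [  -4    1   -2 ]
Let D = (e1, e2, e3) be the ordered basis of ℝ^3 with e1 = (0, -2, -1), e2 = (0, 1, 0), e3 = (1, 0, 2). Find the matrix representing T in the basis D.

Let P have columns e1, ..., e3. Then [T]_D = P^(-1) A P.
Here det P = 1, so P^(-1) is integer; computing A P first and then P^(-1)(A P) gives [[-2, -3, 2], [1, 3, 2], [-1, -1, -3]].

[[-2, -3, 2], [1, 3, 2], [-1, -1, -3]]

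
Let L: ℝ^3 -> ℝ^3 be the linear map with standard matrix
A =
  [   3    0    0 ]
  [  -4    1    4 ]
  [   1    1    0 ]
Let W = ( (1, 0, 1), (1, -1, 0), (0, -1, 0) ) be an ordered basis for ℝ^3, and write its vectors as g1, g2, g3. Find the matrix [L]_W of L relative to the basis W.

With P the matrix whose columns are g1, ..., g3, [L]_W = P^(-1) A P.
Column by column: L(g1) = A g1 = (3, 0, 1); its W-coordinates (1, 2, -2) give column 1.
Continuing for each basis vector yields [L]_W = [[1, 0, -1], [2, 3, 1], [-2, 2, 0]].

[[1, 0, -1], [2, 3, 1], [-2, 2, 0]]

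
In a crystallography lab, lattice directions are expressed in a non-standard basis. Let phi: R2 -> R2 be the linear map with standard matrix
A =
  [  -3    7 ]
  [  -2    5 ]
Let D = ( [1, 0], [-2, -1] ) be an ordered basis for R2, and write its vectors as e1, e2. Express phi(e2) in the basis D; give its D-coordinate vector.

[1, 1]

Column 2 of [phi]_D is the D-coordinate vector of phi(e2).
In standard coordinates phi(e2) = A e2 = [-1, -1].
Converting to D: [-1, -1] = e1 + e2, so the coordinate vector is [1, 1].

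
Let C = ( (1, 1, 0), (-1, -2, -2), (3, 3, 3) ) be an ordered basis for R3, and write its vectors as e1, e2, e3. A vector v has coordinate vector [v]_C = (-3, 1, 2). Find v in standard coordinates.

(2, 1, 4)

The coordinates say v = -3e1 + e2 + 2e3; adding the scaled basis vectors gives (2, 1, 4).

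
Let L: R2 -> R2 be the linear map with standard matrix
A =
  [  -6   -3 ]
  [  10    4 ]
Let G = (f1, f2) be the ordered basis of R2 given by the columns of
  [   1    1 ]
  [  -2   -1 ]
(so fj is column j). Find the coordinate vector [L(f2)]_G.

Column 2 of [L]_G is the G-coordinate vector of L(f2).
In standard coordinates L(f2) = A f2 = (-3, 6).
Converting to G: (-3, 6) = -3f1 + 0·f2, so the coordinate vector is (-3, 0).

(-3, 0)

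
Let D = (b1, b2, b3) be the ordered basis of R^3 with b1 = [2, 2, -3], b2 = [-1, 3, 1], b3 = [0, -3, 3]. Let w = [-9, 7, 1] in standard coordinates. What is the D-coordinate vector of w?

[-4, 1, -4]

Write w = c_1 b1 + ... + c_3 b3 and solve for the c_i.
Gaussian elimination on [M | w] yields c = (-4, 1, -4).
Check: -4b1 + b2 - 4b3 = [-9, 7, 1].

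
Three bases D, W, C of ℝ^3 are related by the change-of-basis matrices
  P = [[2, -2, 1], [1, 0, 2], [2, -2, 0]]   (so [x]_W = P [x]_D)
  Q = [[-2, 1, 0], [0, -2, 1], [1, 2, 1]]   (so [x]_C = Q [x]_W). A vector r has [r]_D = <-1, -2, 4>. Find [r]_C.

First [r]_W = P [r]_D = <6, 7, 2>.
Then [r]_C = Q [r]_W = <-5, -12, 22>.

<-5, -12, 22>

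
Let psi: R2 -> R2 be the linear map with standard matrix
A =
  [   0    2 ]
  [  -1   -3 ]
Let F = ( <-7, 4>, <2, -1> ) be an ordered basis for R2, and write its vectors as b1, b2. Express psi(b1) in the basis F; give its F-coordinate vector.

Column 1 of [psi]_F is the F-coordinate vector of psi(b1).
In standard coordinates psi(b1) = A b1 = <8, -5>.
Converting to F: <8, -5> = -2b1 - 3b2, so the coordinate vector is <-2, -3>.

<-2, -3>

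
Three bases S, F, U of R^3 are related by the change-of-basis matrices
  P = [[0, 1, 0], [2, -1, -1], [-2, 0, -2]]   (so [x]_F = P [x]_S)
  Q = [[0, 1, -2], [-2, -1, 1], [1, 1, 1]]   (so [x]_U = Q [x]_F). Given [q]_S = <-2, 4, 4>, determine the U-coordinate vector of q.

First [q]_F = P [q]_S = <4, -12, -4>.
Then [q]_U = Q [q]_F = <-4, 0, -12>.

<-4, 0, -12>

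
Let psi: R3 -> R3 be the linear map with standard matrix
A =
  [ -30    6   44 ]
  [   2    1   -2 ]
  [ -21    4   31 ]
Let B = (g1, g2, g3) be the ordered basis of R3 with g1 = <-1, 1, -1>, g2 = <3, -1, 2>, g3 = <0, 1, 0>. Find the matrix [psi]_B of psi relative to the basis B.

[[2, -1, 0], [-2, -3, 2], [-3, -1, 3]]

Let P have columns g1, ..., g3. Then [psi]_B = P^(-1) A P.
Here det P = -1, so P^(-1) is integer; computing A P first and then P^(-1)(A P) gives [[2, -1, 0], [-2, -3, 2], [-3, -1, 3]].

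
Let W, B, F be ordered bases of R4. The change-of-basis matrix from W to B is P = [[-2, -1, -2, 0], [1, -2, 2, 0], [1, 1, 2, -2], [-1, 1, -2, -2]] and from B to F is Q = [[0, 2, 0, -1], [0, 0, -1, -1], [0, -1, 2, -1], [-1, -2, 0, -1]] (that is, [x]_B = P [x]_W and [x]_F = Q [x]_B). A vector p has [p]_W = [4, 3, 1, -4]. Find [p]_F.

[-5, -22, 29, 8]

Apply P to get B-coordinates [-13, 0, 17, 5], then Q to get F-coordinates.
The result is [p]_F = [-5, -22, 29, 8].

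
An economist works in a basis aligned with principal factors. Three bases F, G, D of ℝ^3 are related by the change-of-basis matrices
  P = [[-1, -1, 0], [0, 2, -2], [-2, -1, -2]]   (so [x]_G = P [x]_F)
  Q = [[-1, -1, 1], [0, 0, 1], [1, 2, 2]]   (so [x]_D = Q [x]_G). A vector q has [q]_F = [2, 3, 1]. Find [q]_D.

Apply P to get G-coordinates [-5, 4, -9], then Q to get D-coordinates.
The result is [q]_D = [-8, -9, -15].

[-8, -9, -15]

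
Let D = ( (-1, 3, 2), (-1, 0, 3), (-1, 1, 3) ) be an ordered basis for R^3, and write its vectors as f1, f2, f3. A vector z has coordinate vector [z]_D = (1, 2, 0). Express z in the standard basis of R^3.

(-3, 3, 8)

z = M [z]_D, where M has columns f1, ..., f3.
Carrying out the matrix-vector product, z = (-3, 3, 8).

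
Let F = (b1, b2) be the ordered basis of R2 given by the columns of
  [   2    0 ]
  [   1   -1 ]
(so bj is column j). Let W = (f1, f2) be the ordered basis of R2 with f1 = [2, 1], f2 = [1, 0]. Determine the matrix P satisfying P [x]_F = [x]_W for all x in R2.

[[1, -1], [0, 2]]

Take x = bj: its F-coordinates are the j-th standard unit vector, so P e_j — column j of P — equals [bj]_W.
b1 = f1 + 0·f2, giving column 1 = [1, 0]; repeating for each j gives P = [[1, -1], [0, 2]].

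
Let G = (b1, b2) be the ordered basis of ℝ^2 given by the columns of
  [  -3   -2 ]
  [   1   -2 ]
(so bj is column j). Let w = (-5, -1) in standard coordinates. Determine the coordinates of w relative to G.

Write w = c_1 b1 + c_2 b2 and solve for the c_i.
System: -3c_1 - 2c_2 = -5, c_1 - 2c_2 = -1; solving gives c_1 = 1, c_2 = 1.
Check: b1 + b2 = (-5, -1).

(1, 1)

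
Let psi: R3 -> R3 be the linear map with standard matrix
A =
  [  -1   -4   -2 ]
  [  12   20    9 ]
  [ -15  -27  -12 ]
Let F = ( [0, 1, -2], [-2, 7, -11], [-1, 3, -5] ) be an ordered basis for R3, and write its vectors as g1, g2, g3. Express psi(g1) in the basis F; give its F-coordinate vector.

Column 1 of [psi]_F is the F-coordinate vector of psi(g1).
In standard coordinates psi(g1) = A g1 = [0, 2, -3].
Converting to F: [0, 2, -3] = g1 + g2 - 2g3, so the coordinate vector is [1, 1, -2].

[1, 1, -2]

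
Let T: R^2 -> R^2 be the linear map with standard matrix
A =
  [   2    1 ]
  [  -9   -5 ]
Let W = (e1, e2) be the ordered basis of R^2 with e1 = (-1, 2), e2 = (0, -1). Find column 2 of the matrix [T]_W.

Column 2 of [T]_W is the W-coordinate vector of T(e2).
In standard coordinates T(e2) = A e2 = (-1, 5).
Converting to W: (-1, 5) = e1 - 3e2, so the coordinate vector is (1, -3).

(1, -3)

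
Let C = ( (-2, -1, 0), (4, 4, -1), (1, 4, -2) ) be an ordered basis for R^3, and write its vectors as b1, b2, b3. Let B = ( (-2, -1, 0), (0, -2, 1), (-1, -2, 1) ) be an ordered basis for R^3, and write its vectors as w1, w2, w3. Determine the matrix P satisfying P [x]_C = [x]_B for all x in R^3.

[[1, -2, 0], [0, -1, -1], [0, 0, -1]]

Column j of P is [bj]_B, since P maps C-coordinates to B-coordinates.
Expressing b1 in B: b1 = w1 + 0·w2 + 0·w3, so column 1 of P is (1, 0, 0).
Doing the same for each bj gives P = [[1, -2, 0], [0, -1, -1], [0, 0, -1]].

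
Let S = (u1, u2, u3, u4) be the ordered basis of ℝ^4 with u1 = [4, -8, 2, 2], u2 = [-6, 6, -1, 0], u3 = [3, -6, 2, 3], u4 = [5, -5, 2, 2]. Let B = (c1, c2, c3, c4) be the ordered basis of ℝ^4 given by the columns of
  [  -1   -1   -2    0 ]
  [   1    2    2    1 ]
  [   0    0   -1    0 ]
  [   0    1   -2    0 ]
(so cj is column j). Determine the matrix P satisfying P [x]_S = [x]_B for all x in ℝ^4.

[[2, 2, 2, 1], [-2, 2, -1, -2], [-2, 1, -2, -2], [-2, -2, -2, 2]]

Column j of P is [uj]_B, since P maps S-coordinates to B-coordinates.
Expressing u1 in B: u1 = 2c1 - 2c2 - 2c3 - 2c4, so column 1 of P is [2, -2, -2, -2].
Doing the same for each uj gives P = [[2, 2, 2, 1], [-2, 2, -1, -2], [-2, 1, -2, -2], [-2, -2, -2, 2]].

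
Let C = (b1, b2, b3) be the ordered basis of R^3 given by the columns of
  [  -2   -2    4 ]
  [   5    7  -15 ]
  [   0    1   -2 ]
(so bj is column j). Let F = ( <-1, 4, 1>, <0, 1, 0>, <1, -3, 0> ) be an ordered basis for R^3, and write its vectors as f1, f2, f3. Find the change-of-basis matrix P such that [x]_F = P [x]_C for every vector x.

Column j of P is [bj]_F, since P maps C-coordinates to F-coordinates.
Expressing b1 in F: b1 = 0·f1 - f2 - 2f3, so column 1 of P is <0, -1, -2>.
Doing the same for each bj gives P = [[0, 1, -2], [-1, 0, -1], [-2, -1, 2]].

[[0, 1, -2], [-1, 0, -1], [-2, -1, 2]]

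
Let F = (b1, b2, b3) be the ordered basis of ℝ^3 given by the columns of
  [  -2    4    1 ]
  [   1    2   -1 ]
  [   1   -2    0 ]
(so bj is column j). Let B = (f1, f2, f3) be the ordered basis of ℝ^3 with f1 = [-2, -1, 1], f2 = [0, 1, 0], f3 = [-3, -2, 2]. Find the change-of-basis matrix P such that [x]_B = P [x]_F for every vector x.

Let M have columns bj and N have columns fj. Then for every x, N [x]_B = x = M [x]_F, so P = N^(-1) M.
Since det N = -1, N^(-1) has integer entries; multiplying gives P = [[1, -2, -2], [2, 0, -1], [0, 0, 1]].

[[1, -2, -2], [2, 0, -1], [0, 0, 1]]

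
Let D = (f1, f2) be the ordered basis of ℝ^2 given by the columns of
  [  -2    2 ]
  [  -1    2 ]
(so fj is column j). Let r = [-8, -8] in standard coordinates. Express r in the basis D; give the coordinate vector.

Write r = c_1 f1 + c_2 f2 and solve for the c_i.
System: -2c_1 + 2c_2 = -8, -c_1 + 2c_2 = -8; solving gives c_1 = 0, c_2 = -4.
Check: 0·f1 - 4f2 = [-8, -8].

[0, -4]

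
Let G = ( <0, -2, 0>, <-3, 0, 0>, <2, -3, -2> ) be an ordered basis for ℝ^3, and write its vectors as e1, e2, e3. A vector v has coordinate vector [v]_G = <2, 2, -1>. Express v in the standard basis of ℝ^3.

<-8, -1, 2>

v = M [v]_G, where M has columns e1, ..., e3.
Carrying out the matrix-vector product, v = <-8, -1, 2>.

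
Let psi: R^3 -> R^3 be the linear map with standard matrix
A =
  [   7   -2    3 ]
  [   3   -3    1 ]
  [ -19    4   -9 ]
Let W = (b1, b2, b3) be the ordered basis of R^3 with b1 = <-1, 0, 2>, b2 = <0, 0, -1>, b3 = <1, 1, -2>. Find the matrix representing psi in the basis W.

[[0, 2, -1], [1, -3, -1], [-1, -1, -2]]

The j-th column of [psi]_W is [psi(bj)]_W.
psi(b1) = A b1 = <-1, -1, 1> = 0·b1 + b2 - b3, so column 1 is <0, 1, -1>.
Repeating for b2, b3 and assembling the columns gives [[0, 2, -1], [1, -3, -1], [-1, -1, -2]].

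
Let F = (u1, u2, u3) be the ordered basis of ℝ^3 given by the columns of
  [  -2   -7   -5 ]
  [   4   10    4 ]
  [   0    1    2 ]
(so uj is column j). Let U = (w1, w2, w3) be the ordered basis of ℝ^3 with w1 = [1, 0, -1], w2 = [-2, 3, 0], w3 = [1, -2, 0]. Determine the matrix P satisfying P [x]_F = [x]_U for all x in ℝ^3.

[[0, -1, -2], [0, 2, 2], [-2, -2, 1]]

Let M have columns uj and N have columns wj. Then for every x, N [x]_U = x = M [x]_F, so P = N^(-1) M.
Since det N = -1, N^(-1) has integer entries; multiplying gives P = [[0, -1, -2], [0, 2, 2], [-2, -2, 1]].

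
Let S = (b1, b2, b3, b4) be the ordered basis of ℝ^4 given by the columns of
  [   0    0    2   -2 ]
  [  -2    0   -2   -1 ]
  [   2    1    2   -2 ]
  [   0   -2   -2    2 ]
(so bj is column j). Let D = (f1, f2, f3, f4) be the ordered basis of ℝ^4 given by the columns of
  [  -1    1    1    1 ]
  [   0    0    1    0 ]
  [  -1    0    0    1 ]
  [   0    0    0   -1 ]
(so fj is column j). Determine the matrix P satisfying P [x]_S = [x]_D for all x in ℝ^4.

[[-2, 1, 0, 0], [0, -1, 2, 1], [-2, 0, -2, -1], [0, 2, 2, -2]]

Column j of P is [bj]_D, since P maps S-coordinates to D-coordinates.
Expressing b1 in D: b1 = -2f1 + 0·f2 - 2f3 + 0·f4, so column 1 of P is (-2, 0, -2, 0).
Doing the same for each bj gives P = [[-2, 1, 0, 0], [0, -1, 2, 1], [-2, 0, -2, -1], [0, 2, 2, -2]].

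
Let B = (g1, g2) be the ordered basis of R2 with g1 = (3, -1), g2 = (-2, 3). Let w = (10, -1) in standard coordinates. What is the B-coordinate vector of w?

Write w = c_1 g1 + c_2 g2 and solve for the c_i.
System: 3c_1 - 2c_2 = 10, -c_1 + 3c_2 = -1; solving gives c_1 = 4, c_2 = 1.
Check: 4g1 + g2 = (10, -1).

(4, 1)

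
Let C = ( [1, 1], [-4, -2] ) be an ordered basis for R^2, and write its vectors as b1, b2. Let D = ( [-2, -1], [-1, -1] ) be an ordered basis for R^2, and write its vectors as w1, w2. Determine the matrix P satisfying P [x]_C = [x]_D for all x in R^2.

[[0, 2], [-1, 0]]

Column j of P is [bj]_D, since P maps C-coordinates to D-coordinates.
Expressing b1 in D: b1 = 0·w1 - w2, so column 1 of P is [0, -1].
Doing the same for each bj gives P = [[0, 2], [-1, 0]].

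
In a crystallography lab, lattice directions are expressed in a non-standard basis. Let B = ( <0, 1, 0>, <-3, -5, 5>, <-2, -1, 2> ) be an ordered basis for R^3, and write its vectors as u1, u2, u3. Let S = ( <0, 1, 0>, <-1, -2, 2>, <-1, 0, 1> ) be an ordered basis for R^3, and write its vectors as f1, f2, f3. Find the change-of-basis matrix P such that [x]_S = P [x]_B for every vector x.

[[1, -1, -1], [0, 2, 0], [0, 1, 2]]

Column j of P is [uj]_S, since P maps B-coordinates to S-coordinates.
Expressing u1 in S: u1 = f1 + 0·f2 + 0·f3, so column 1 of P is <1, 0, 0>.
Doing the same for each uj gives P = [[1, -1, -1], [0, 2, 0], [0, 1, 2]].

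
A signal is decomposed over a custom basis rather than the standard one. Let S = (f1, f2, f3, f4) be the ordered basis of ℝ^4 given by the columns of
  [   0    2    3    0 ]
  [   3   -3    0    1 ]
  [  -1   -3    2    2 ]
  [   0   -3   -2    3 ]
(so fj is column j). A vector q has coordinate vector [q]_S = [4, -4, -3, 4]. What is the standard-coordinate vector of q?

[-17, 28, 10, 30]

q = M [q]_S, where M has columns f1, ..., f4.
Carrying out the matrix-vector product, q = [-17, 28, 10, 30].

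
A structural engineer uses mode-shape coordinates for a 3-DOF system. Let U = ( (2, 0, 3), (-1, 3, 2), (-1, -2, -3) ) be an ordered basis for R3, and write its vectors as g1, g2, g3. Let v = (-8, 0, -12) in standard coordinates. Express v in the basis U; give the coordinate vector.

Write v = c_1 g1 + ... + c_3 g3 and solve for the c_i.
Solving this 3x3 system gives c = (-4, 0, 0).
Check: -4g1 + 0·g2 + 0·g3 = (-8, 0, -12).

(-4, 0, 0)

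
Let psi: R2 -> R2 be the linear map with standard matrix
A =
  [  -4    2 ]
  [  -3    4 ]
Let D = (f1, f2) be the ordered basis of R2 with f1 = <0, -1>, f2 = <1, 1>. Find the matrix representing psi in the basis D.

[[2, -3], [-2, -2]]

With P the matrix whose columns are f1, f2, [psi]_D = P^(-1) A P.
Column by column: psi(f1) = A f1 = <-2, -4>; its D-coordinates <2, -2> give column 1.
Continuing for each basis vector yields [psi]_D = [[2, -3], [-2, -2]].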